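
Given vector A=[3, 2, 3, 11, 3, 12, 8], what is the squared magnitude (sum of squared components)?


|A|^2 = sum of squared components
A[0]^2 = 3^2 = 9
A[1]^2 = 2^2 = 4
A[2]^2 = 3^2 = 9
A[3]^2 = 11^2 = 121
A[4]^2 = 3^2 = 9
A[5]^2 = 12^2 = 144
A[6]^2 = 8^2 = 64
Sum = 9 + 4 + 9 + 121 + 9 + 144 + 64 = 360

360


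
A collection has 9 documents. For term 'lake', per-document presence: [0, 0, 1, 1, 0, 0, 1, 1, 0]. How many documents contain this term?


Checking each document for 'lake':
Doc 1: absent
Doc 2: absent
Doc 3: present
Doc 4: present
Doc 5: absent
Doc 6: absent
Doc 7: present
Doc 8: present
Doc 9: absent
df = sum of presences = 0 + 0 + 1 + 1 + 0 + 0 + 1 + 1 + 0 = 4

4


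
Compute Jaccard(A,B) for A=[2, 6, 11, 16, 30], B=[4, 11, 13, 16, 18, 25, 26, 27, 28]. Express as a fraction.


A intersect B = [11, 16]
|A intersect B| = 2
A union B = [2, 4, 6, 11, 13, 16, 18, 25, 26, 27, 28, 30]
|A union B| = 12
Jaccard = 2/12 = 1/6

1/6


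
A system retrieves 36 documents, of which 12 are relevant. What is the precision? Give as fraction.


Precision = relevant_retrieved / total_retrieved
= 12 / 36
= 12 / (12 + 24)
= 1/3

1/3


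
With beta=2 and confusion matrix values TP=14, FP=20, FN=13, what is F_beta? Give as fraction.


P = TP/(TP+FP) = 14/34 = 7/17
R = TP/(TP+FN) = 14/27 = 14/27
beta^2 = 2^2 = 4
(1 + beta^2) = 5
Numerator = (1+beta^2)*P*R = 490/459
Denominator = beta^2*P + R = 28/17 + 14/27 = 994/459
F_beta = 35/71

35/71


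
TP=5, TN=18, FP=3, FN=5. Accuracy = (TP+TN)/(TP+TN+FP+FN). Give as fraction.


Accuracy = (TP + TN) / (TP + TN + FP + FN)
TP + TN = 5 + 18 = 23
Total = 5 + 18 + 3 + 5 = 31
Accuracy = 23 / 31 = 23/31

23/31


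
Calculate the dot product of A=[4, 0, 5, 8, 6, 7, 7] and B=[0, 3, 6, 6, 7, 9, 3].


Dot product = sum of element-wise products
A[0]*B[0] = 4*0 = 0
A[1]*B[1] = 0*3 = 0
A[2]*B[2] = 5*6 = 30
A[3]*B[3] = 8*6 = 48
A[4]*B[4] = 6*7 = 42
A[5]*B[5] = 7*9 = 63
A[6]*B[6] = 7*3 = 21
Sum = 0 + 0 + 30 + 48 + 42 + 63 + 21 = 204

204


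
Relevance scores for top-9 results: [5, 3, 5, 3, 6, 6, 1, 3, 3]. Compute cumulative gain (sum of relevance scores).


Cumulative Gain = sum of relevance scores
Position 1: rel=5, running sum=5
Position 2: rel=3, running sum=8
Position 3: rel=5, running sum=13
Position 4: rel=3, running sum=16
Position 5: rel=6, running sum=22
Position 6: rel=6, running sum=28
Position 7: rel=1, running sum=29
Position 8: rel=3, running sum=32
Position 9: rel=3, running sum=35
CG = 35

35


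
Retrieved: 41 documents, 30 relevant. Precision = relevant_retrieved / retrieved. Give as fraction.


Precision = relevant_retrieved / total_retrieved
= 30 / 41
= 30 / (30 + 11)
= 30/41

30/41


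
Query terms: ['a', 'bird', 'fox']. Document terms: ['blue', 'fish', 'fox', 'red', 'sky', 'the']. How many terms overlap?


Query terms: ['a', 'bird', 'fox']
Document terms: ['blue', 'fish', 'fox', 'red', 'sky', 'the']
Common terms: ['fox']
Overlap count = 1

1


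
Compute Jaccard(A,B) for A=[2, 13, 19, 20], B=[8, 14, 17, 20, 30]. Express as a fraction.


A intersect B = [20]
|A intersect B| = 1
A union B = [2, 8, 13, 14, 17, 19, 20, 30]
|A union B| = 8
Jaccard = 1/8 = 1/8

1/8


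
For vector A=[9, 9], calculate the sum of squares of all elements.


|A|^2 = sum of squared components
A[0]^2 = 9^2 = 81
A[1]^2 = 9^2 = 81
Sum = 81 + 81 = 162

162


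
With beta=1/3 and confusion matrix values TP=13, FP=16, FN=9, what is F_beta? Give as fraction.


P = TP/(TP+FP) = 13/29 = 13/29
R = TP/(TP+FN) = 13/22 = 13/22
beta^2 = 1/3^2 = 1/9
(1 + beta^2) = 10/9
Numerator = (1+beta^2)*P*R = 845/2871
Denominator = beta^2*P + R = 13/261 + 13/22 = 3679/5742
F_beta = 130/283

130/283


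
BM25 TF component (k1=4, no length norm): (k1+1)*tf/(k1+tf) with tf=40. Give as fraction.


BM25 TF component = (k1+1)*tf / (k1+tf)
k1 = 4, tf = 40
Numerator = (4+1)*40 = 200
Denominator = 4 + 40 = 44
= 200/44 = 50/11

50/11


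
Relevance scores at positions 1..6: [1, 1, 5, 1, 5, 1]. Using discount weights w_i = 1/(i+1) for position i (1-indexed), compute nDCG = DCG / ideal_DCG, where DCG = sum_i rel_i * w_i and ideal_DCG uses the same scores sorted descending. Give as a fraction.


Position discount weights w_i = 1/(i+1) for i=1..6:
Weights = [1/2, 1/3, 1/4, 1/5, 1/6, 1/7]
Actual relevance: [1, 1, 5, 1, 5, 1]
DCG = 1/2 + 1/3 + 5/4 + 1/5 + 5/6 + 1/7 = 1369/420
Ideal relevance (sorted desc): [5, 5, 1, 1, 1, 1]
Ideal DCG = 5/2 + 5/3 + 1/4 + 1/5 + 1/6 + 1/7 = 2069/420
nDCG = DCG / ideal_DCG = 1369/420 / 2069/420 = 1369/2069

1369/2069


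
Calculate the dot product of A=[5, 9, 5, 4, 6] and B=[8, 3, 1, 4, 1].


Dot product = sum of element-wise products
A[0]*B[0] = 5*8 = 40
A[1]*B[1] = 9*3 = 27
A[2]*B[2] = 5*1 = 5
A[3]*B[3] = 4*4 = 16
A[4]*B[4] = 6*1 = 6
Sum = 40 + 27 + 5 + 16 + 6 = 94

94


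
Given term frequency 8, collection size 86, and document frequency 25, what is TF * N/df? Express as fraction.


TF * (N/df)
= 8 * (86/25)
= 8 * 86/25
= 688/25

688/25


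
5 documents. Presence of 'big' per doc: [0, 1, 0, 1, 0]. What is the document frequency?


Checking each document for 'big':
Doc 1: absent
Doc 2: present
Doc 3: absent
Doc 4: present
Doc 5: absent
df = sum of presences = 0 + 1 + 0 + 1 + 0 = 2

2


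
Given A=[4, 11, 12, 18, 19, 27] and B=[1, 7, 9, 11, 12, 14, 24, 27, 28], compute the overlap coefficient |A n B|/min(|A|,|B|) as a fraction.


A intersect B = [11, 12, 27]
|A intersect B| = 3
min(|A|, |B|) = min(6, 9) = 6
Overlap = 3 / 6 = 1/2

1/2


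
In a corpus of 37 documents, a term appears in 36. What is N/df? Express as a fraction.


IDF ratio = N / df
= 37 / 36
= 37/36

37/36


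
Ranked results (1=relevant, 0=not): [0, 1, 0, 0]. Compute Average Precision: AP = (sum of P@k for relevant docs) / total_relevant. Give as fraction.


Computing P@k for each relevant position:
Position 1: not relevant
Position 2: relevant, P@2 = 1/2 = 1/2
Position 3: not relevant
Position 4: not relevant
Sum of P@k = 1/2 = 1/2
AP = 1/2 / 1 = 1/2

1/2


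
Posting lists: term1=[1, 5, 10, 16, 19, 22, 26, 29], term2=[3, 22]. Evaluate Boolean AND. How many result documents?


Boolean AND: find intersection of posting lists
term1 docs: [1, 5, 10, 16, 19, 22, 26, 29]
term2 docs: [3, 22]
Intersection: [22]
|intersection| = 1

1


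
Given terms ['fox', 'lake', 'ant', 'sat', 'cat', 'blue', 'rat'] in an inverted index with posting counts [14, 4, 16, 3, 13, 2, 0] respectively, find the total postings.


Summing posting list sizes:
'fox': 14 postings
'lake': 4 postings
'ant': 16 postings
'sat': 3 postings
'cat': 13 postings
'blue': 2 postings
'rat': 0 postings
Total = 14 + 4 + 16 + 3 + 13 + 2 + 0 = 52

52


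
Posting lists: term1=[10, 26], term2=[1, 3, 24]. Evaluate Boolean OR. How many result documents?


Boolean OR: find union of posting lists
term1 docs: [10, 26]
term2 docs: [1, 3, 24]
Union: [1, 3, 10, 24, 26]
|union| = 5

5


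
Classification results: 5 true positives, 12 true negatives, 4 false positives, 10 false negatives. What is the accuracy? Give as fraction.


Accuracy = (TP + TN) / (TP + TN + FP + FN)
TP + TN = 5 + 12 = 17
Total = 5 + 12 + 4 + 10 = 31
Accuracy = 17 / 31 = 17/31

17/31


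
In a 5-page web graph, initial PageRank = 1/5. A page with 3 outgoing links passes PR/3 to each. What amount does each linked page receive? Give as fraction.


Initial PR = 1/5 = 1/5
Outlinks = 3
Contribution per link = PR / outlinks
= 1/5 / 3
= 1/15

1/15


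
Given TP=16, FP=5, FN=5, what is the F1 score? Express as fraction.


F1 = 2 * P * R / (P + R)
P = TP/(TP+FP) = 16/21 = 16/21
R = TP/(TP+FN) = 16/21 = 16/21
2 * P * R = 2 * 16/21 * 16/21 = 512/441
P + R = 16/21 + 16/21 = 32/21
F1 = 512/441 / 32/21 = 16/21

16/21


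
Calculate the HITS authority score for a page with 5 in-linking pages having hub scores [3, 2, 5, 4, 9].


Authority = sum of hub scores of in-linkers
In-link 1: hub score = 3
In-link 2: hub score = 2
In-link 3: hub score = 5
In-link 4: hub score = 4
In-link 5: hub score = 9
Authority = 3 + 2 + 5 + 4 + 9 = 23

23


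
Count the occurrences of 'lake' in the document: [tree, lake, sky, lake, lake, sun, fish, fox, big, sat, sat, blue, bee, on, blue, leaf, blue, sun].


Document has 18 words
Scanning for 'lake':
Found at positions: [1, 3, 4]
Count = 3

3


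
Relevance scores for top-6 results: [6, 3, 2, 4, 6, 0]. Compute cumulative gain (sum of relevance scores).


Cumulative Gain = sum of relevance scores
Position 1: rel=6, running sum=6
Position 2: rel=3, running sum=9
Position 3: rel=2, running sum=11
Position 4: rel=4, running sum=15
Position 5: rel=6, running sum=21
Position 6: rel=0, running sum=21
CG = 21

21


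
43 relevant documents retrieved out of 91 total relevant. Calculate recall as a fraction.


Recall = retrieved_relevant / total_relevant
= 43 / 91
= 43 / (43 + 48)
= 43/91

43/91


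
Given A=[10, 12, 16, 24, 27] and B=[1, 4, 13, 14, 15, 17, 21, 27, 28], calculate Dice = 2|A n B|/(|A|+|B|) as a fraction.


A intersect B = [27]
|A intersect B| = 1
|A| = 5, |B| = 9
Dice = 2*1 / (5+9)
= 2 / 14 = 1/7

1/7


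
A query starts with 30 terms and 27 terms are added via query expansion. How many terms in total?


Original terms: 30
Expansion terms: 27
Total = 30 + 27 = 57

57


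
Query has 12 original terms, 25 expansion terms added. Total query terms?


Original terms: 12
Expansion terms: 25
Total = 12 + 25 = 37

37


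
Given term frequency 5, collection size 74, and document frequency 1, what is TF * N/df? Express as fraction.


TF * (N/df)
= 5 * (74/1)
= 5 * 74
= 370

370


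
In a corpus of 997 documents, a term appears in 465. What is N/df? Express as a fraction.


IDF ratio = N / df
= 997 / 465
= 997/465

997/465


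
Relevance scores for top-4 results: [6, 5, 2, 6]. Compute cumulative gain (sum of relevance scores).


Cumulative Gain = sum of relevance scores
Position 1: rel=6, running sum=6
Position 2: rel=5, running sum=11
Position 3: rel=2, running sum=13
Position 4: rel=6, running sum=19
CG = 19

19


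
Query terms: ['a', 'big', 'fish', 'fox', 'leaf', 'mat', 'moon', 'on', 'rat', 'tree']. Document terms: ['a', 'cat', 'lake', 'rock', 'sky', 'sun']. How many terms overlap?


Query terms: ['a', 'big', 'fish', 'fox', 'leaf', 'mat', 'moon', 'on', 'rat', 'tree']
Document terms: ['a', 'cat', 'lake', 'rock', 'sky', 'sun']
Common terms: ['a']
Overlap count = 1

1


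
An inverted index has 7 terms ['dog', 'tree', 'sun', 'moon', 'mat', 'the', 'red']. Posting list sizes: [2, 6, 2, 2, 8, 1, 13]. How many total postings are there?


Summing posting list sizes:
'dog': 2 postings
'tree': 6 postings
'sun': 2 postings
'moon': 2 postings
'mat': 8 postings
'the': 1 postings
'red': 13 postings
Total = 2 + 6 + 2 + 2 + 8 + 1 + 13 = 34

34


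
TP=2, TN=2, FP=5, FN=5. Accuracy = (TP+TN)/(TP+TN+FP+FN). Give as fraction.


Accuracy = (TP + TN) / (TP + TN + FP + FN)
TP + TN = 2 + 2 = 4
Total = 2 + 2 + 5 + 5 = 14
Accuracy = 4 / 14 = 2/7

2/7


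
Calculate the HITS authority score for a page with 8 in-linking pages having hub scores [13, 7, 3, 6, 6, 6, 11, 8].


Authority = sum of hub scores of in-linkers
In-link 1: hub score = 13
In-link 2: hub score = 7
In-link 3: hub score = 3
In-link 4: hub score = 6
In-link 5: hub score = 6
In-link 6: hub score = 6
In-link 7: hub score = 11
In-link 8: hub score = 8
Authority = 13 + 7 + 3 + 6 + 6 + 6 + 11 + 8 = 60

60


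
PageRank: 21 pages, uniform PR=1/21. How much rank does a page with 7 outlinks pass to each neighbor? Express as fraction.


Initial PR = 1/21 = 1/21
Outlinks = 7
Contribution per link = PR / outlinks
= 1/21 / 7
= 1/147

1/147


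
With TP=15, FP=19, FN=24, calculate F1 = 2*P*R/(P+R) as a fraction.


F1 = 2 * P * R / (P + R)
P = TP/(TP+FP) = 15/34 = 15/34
R = TP/(TP+FN) = 15/39 = 5/13
2 * P * R = 2 * 15/34 * 5/13 = 75/221
P + R = 15/34 + 5/13 = 365/442
F1 = 75/221 / 365/442 = 30/73

30/73


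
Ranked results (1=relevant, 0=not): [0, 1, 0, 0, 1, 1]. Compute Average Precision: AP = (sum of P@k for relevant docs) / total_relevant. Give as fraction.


Computing P@k for each relevant position:
Position 1: not relevant
Position 2: relevant, P@2 = 1/2 = 1/2
Position 3: not relevant
Position 4: not relevant
Position 5: relevant, P@5 = 2/5 = 2/5
Position 6: relevant, P@6 = 3/6 = 1/2
Sum of P@k = 1/2 + 2/5 + 1/2 = 7/5
AP = 7/5 / 3 = 7/15

7/15


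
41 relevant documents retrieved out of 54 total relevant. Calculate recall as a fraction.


Recall = retrieved_relevant / total_relevant
= 41 / 54
= 41 / (41 + 13)
= 41/54

41/54


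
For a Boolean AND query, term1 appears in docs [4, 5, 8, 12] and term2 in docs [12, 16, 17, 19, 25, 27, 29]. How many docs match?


Boolean AND: find intersection of posting lists
term1 docs: [4, 5, 8, 12]
term2 docs: [12, 16, 17, 19, 25, 27, 29]
Intersection: [12]
|intersection| = 1

1


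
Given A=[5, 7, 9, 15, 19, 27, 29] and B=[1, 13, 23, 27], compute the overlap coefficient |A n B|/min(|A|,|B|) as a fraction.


A intersect B = [27]
|A intersect B| = 1
min(|A|, |B|) = min(7, 4) = 4
Overlap = 1 / 4 = 1/4

1/4


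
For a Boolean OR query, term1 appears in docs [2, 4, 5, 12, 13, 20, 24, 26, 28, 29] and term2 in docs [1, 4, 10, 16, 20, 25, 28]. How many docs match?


Boolean OR: find union of posting lists
term1 docs: [2, 4, 5, 12, 13, 20, 24, 26, 28, 29]
term2 docs: [1, 4, 10, 16, 20, 25, 28]
Union: [1, 2, 4, 5, 10, 12, 13, 16, 20, 24, 25, 26, 28, 29]
|union| = 14

14


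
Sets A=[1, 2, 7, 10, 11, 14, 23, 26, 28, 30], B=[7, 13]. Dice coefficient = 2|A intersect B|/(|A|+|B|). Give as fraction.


A intersect B = [7]
|A intersect B| = 1
|A| = 10, |B| = 2
Dice = 2*1 / (10+2)
= 2 / 12 = 1/6

1/6


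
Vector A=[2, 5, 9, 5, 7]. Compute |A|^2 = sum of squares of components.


|A|^2 = sum of squared components
A[0]^2 = 2^2 = 4
A[1]^2 = 5^2 = 25
A[2]^2 = 9^2 = 81
A[3]^2 = 5^2 = 25
A[4]^2 = 7^2 = 49
Sum = 4 + 25 + 81 + 25 + 49 = 184

184


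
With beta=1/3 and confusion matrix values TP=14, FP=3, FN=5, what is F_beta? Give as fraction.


P = TP/(TP+FP) = 14/17 = 14/17
R = TP/(TP+FN) = 14/19 = 14/19
beta^2 = 1/3^2 = 1/9
(1 + beta^2) = 10/9
Numerator = (1+beta^2)*P*R = 1960/2907
Denominator = beta^2*P + R = 14/153 + 14/19 = 2408/2907
F_beta = 35/43

35/43


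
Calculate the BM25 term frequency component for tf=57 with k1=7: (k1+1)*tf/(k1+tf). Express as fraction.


BM25 TF component = (k1+1)*tf / (k1+tf)
k1 = 7, tf = 57
Numerator = (7+1)*57 = 456
Denominator = 7 + 57 = 64
= 456/64 = 57/8

57/8


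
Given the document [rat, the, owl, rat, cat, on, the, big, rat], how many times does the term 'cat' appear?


Document has 9 words
Scanning for 'cat':
Found at positions: [4]
Count = 1

1


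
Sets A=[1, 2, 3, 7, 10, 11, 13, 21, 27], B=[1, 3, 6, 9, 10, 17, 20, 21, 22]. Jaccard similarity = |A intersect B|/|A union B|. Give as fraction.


A intersect B = [1, 3, 10, 21]
|A intersect B| = 4
A union B = [1, 2, 3, 6, 7, 9, 10, 11, 13, 17, 20, 21, 22, 27]
|A union B| = 14
Jaccard = 4/14 = 2/7

2/7


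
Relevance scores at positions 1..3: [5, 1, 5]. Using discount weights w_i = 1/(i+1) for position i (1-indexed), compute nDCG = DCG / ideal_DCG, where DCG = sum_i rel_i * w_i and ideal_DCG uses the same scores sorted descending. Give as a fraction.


Position discount weights w_i = 1/(i+1) for i=1..3:
Weights = [1/2, 1/3, 1/4]
Actual relevance: [5, 1, 5]
DCG = 5/2 + 1/3 + 5/4 = 49/12
Ideal relevance (sorted desc): [5, 5, 1]
Ideal DCG = 5/2 + 5/3 + 1/4 = 53/12
nDCG = DCG / ideal_DCG = 49/12 / 53/12 = 49/53

49/53


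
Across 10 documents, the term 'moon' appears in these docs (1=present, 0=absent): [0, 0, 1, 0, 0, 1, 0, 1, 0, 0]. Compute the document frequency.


Checking each document for 'moon':
Doc 1: absent
Doc 2: absent
Doc 3: present
Doc 4: absent
Doc 5: absent
Doc 6: present
Doc 7: absent
Doc 8: present
Doc 9: absent
Doc 10: absent
df = sum of presences = 0 + 0 + 1 + 0 + 0 + 1 + 0 + 1 + 0 + 0 = 3

3


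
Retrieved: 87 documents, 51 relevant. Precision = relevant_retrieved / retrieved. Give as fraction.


Precision = relevant_retrieved / total_retrieved
= 51 / 87
= 51 / (51 + 36)
= 17/29

17/29


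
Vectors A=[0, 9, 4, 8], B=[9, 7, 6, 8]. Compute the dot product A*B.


Dot product = sum of element-wise products
A[0]*B[0] = 0*9 = 0
A[1]*B[1] = 9*7 = 63
A[2]*B[2] = 4*6 = 24
A[3]*B[3] = 8*8 = 64
Sum = 0 + 63 + 24 + 64 = 151

151


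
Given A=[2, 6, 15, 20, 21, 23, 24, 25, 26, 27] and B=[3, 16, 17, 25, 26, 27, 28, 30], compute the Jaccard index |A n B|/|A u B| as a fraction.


A intersect B = [25, 26, 27]
|A intersect B| = 3
A union B = [2, 3, 6, 15, 16, 17, 20, 21, 23, 24, 25, 26, 27, 28, 30]
|A union B| = 15
Jaccard = 3/15 = 1/5

1/5


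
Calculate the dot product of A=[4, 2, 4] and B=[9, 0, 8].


Dot product = sum of element-wise products
A[0]*B[0] = 4*9 = 36
A[1]*B[1] = 2*0 = 0
A[2]*B[2] = 4*8 = 32
Sum = 36 + 0 + 32 = 68

68


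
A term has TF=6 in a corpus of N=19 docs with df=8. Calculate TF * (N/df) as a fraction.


TF * (N/df)
= 6 * (19/8)
= 6 * 19/8
= 57/4

57/4


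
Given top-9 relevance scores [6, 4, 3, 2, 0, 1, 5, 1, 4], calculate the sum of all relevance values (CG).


Cumulative Gain = sum of relevance scores
Position 1: rel=6, running sum=6
Position 2: rel=4, running sum=10
Position 3: rel=3, running sum=13
Position 4: rel=2, running sum=15
Position 5: rel=0, running sum=15
Position 6: rel=1, running sum=16
Position 7: rel=5, running sum=21
Position 8: rel=1, running sum=22
Position 9: rel=4, running sum=26
CG = 26

26


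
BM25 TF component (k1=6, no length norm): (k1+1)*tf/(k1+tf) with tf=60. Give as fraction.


BM25 TF component = (k1+1)*tf / (k1+tf)
k1 = 6, tf = 60
Numerator = (6+1)*60 = 420
Denominator = 6 + 60 = 66
= 420/66 = 70/11

70/11


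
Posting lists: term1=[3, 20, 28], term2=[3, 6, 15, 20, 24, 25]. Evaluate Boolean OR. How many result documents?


Boolean OR: find union of posting lists
term1 docs: [3, 20, 28]
term2 docs: [3, 6, 15, 20, 24, 25]
Union: [3, 6, 15, 20, 24, 25, 28]
|union| = 7

7


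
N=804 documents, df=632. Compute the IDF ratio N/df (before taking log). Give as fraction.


IDF ratio = N / df
= 804 / 632
= 201/158

201/158


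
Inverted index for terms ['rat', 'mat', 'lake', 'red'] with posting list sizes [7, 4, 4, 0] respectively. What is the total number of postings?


Summing posting list sizes:
'rat': 7 postings
'mat': 4 postings
'lake': 4 postings
'red': 0 postings
Total = 7 + 4 + 4 + 0 = 15

15


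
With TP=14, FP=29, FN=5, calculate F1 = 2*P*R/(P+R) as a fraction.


F1 = 2 * P * R / (P + R)
P = TP/(TP+FP) = 14/43 = 14/43
R = TP/(TP+FN) = 14/19 = 14/19
2 * P * R = 2 * 14/43 * 14/19 = 392/817
P + R = 14/43 + 14/19 = 868/817
F1 = 392/817 / 868/817 = 14/31

14/31


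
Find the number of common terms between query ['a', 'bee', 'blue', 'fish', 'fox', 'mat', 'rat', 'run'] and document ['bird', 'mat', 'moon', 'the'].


Query terms: ['a', 'bee', 'blue', 'fish', 'fox', 'mat', 'rat', 'run']
Document terms: ['bird', 'mat', 'moon', 'the']
Common terms: ['mat']
Overlap count = 1

1


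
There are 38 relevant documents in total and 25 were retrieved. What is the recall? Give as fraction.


Recall = retrieved_relevant / total_relevant
= 25 / 38
= 25 / (25 + 13)
= 25/38

25/38


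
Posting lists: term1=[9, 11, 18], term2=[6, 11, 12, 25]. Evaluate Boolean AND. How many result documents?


Boolean AND: find intersection of posting lists
term1 docs: [9, 11, 18]
term2 docs: [6, 11, 12, 25]
Intersection: [11]
|intersection| = 1

1


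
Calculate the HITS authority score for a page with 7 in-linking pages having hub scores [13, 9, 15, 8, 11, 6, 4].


Authority = sum of hub scores of in-linkers
In-link 1: hub score = 13
In-link 2: hub score = 9
In-link 3: hub score = 15
In-link 4: hub score = 8
In-link 5: hub score = 11
In-link 6: hub score = 6
In-link 7: hub score = 4
Authority = 13 + 9 + 15 + 8 + 11 + 6 + 4 = 66

66


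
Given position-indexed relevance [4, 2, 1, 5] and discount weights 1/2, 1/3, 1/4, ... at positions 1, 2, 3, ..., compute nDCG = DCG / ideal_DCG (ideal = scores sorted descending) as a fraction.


Position discount weights w_i = 1/(i+1) for i=1..4:
Weights = [1/2, 1/3, 1/4, 1/5]
Actual relevance: [4, 2, 1, 5]
DCG = 4/2 + 2/3 + 1/4 + 5/5 = 47/12
Ideal relevance (sorted desc): [5, 4, 2, 1]
Ideal DCG = 5/2 + 4/3 + 2/4 + 1/5 = 68/15
nDCG = DCG / ideal_DCG = 47/12 / 68/15 = 235/272

235/272


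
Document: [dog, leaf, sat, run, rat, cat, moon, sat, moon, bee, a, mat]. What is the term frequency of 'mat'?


Document has 12 words
Scanning for 'mat':
Found at positions: [11]
Count = 1

1


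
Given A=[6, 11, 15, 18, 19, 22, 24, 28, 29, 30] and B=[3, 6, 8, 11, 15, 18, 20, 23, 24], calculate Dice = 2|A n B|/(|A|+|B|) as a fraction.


A intersect B = [6, 11, 15, 18, 24]
|A intersect B| = 5
|A| = 10, |B| = 9
Dice = 2*5 / (10+9)
= 10 / 19 = 10/19

10/19


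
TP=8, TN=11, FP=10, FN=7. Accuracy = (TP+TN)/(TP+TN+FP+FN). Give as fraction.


Accuracy = (TP + TN) / (TP + TN + FP + FN)
TP + TN = 8 + 11 = 19
Total = 8 + 11 + 10 + 7 = 36
Accuracy = 19 / 36 = 19/36

19/36


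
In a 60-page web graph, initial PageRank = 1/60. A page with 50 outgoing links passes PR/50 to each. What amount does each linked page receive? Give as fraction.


Initial PR = 1/60 = 1/60
Outlinks = 50
Contribution per link = PR / outlinks
= 1/60 / 50
= 1/3000

1/3000


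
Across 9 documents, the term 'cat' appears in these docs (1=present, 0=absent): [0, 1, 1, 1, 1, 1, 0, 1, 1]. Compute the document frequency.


Checking each document for 'cat':
Doc 1: absent
Doc 2: present
Doc 3: present
Doc 4: present
Doc 5: present
Doc 6: present
Doc 7: absent
Doc 8: present
Doc 9: present
df = sum of presences = 0 + 1 + 1 + 1 + 1 + 1 + 0 + 1 + 1 = 7

7


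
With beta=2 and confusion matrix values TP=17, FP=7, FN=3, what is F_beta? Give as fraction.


P = TP/(TP+FP) = 17/24 = 17/24
R = TP/(TP+FN) = 17/20 = 17/20
beta^2 = 2^2 = 4
(1 + beta^2) = 5
Numerator = (1+beta^2)*P*R = 289/96
Denominator = beta^2*P + R = 17/6 + 17/20 = 221/60
F_beta = 85/104

85/104


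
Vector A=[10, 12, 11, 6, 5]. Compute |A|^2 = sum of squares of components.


|A|^2 = sum of squared components
A[0]^2 = 10^2 = 100
A[1]^2 = 12^2 = 144
A[2]^2 = 11^2 = 121
A[3]^2 = 6^2 = 36
A[4]^2 = 5^2 = 25
Sum = 100 + 144 + 121 + 36 + 25 = 426

426


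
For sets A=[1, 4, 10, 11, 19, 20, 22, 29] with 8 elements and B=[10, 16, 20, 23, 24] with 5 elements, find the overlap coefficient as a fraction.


A intersect B = [10, 20]
|A intersect B| = 2
min(|A|, |B|) = min(8, 5) = 5
Overlap = 2 / 5 = 2/5

2/5


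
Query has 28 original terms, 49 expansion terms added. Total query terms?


Original terms: 28
Expansion terms: 49
Total = 28 + 49 = 77

77


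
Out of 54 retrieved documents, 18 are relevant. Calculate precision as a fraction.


Precision = relevant_retrieved / total_retrieved
= 18 / 54
= 18 / (18 + 36)
= 1/3

1/3


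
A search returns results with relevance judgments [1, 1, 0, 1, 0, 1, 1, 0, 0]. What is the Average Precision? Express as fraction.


Computing P@k for each relevant position:
Position 1: relevant, P@1 = 1/1 = 1
Position 2: relevant, P@2 = 2/2 = 1
Position 3: not relevant
Position 4: relevant, P@4 = 3/4 = 3/4
Position 5: not relevant
Position 6: relevant, P@6 = 4/6 = 2/3
Position 7: relevant, P@7 = 5/7 = 5/7
Position 8: not relevant
Position 9: not relevant
Sum of P@k = 1 + 1 + 3/4 + 2/3 + 5/7 = 347/84
AP = 347/84 / 5 = 347/420

347/420


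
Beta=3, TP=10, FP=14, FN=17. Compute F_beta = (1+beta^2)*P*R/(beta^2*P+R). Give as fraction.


P = TP/(TP+FP) = 10/24 = 5/12
R = TP/(TP+FN) = 10/27 = 10/27
beta^2 = 3^2 = 9
(1 + beta^2) = 10
Numerator = (1+beta^2)*P*R = 125/81
Denominator = beta^2*P + R = 15/4 + 10/27 = 445/108
F_beta = 100/267

100/267


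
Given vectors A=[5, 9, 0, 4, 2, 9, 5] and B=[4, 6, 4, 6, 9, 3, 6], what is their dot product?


Dot product = sum of element-wise products
A[0]*B[0] = 5*4 = 20
A[1]*B[1] = 9*6 = 54
A[2]*B[2] = 0*4 = 0
A[3]*B[3] = 4*6 = 24
A[4]*B[4] = 2*9 = 18
A[5]*B[5] = 9*3 = 27
A[6]*B[6] = 5*6 = 30
Sum = 20 + 54 + 0 + 24 + 18 + 27 + 30 = 173

173


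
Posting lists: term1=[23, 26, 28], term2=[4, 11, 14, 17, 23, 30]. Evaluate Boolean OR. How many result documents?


Boolean OR: find union of posting lists
term1 docs: [23, 26, 28]
term2 docs: [4, 11, 14, 17, 23, 30]
Union: [4, 11, 14, 17, 23, 26, 28, 30]
|union| = 8

8


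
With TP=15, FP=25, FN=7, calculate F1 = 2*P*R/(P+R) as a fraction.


F1 = 2 * P * R / (P + R)
P = TP/(TP+FP) = 15/40 = 3/8
R = TP/(TP+FN) = 15/22 = 15/22
2 * P * R = 2 * 3/8 * 15/22 = 45/88
P + R = 3/8 + 15/22 = 93/88
F1 = 45/88 / 93/88 = 15/31

15/31


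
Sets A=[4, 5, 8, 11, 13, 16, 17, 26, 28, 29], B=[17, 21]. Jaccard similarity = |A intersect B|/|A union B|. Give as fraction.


A intersect B = [17]
|A intersect B| = 1
A union B = [4, 5, 8, 11, 13, 16, 17, 21, 26, 28, 29]
|A union B| = 11
Jaccard = 1/11 = 1/11

1/11


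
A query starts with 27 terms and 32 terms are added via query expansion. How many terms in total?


Original terms: 27
Expansion terms: 32
Total = 27 + 32 = 59

59


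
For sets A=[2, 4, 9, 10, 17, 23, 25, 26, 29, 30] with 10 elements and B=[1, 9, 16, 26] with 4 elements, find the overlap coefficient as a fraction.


A intersect B = [9, 26]
|A intersect B| = 2
min(|A|, |B|) = min(10, 4) = 4
Overlap = 2 / 4 = 1/2

1/2


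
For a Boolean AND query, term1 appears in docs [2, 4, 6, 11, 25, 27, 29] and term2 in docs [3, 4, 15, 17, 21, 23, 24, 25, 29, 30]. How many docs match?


Boolean AND: find intersection of posting lists
term1 docs: [2, 4, 6, 11, 25, 27, 29]
term2 docs: [3, 4, 15, 17, 21, 23, 24, 25, 29, 30]
Intersection: [4, 25, 29]
|intersection| = 3

3


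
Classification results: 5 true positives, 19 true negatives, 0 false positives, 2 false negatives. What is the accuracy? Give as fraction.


Accuracy = (TP + TN) / (TP + TN + FP + FN)
TP + TN = 5 + 19 = 24
Total = 5 + 19 + 0 + 2 = 26
Accuracy = 24 / 26 = 12/13

12/13


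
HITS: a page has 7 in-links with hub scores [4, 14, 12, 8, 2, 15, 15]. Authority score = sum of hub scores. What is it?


Authority = sum of hub scores of in-linkers
In-link 1: hub score = 4
In-link 2: hub score = 14
In-link 3: hub score = 12
In-link 4: hub score = 8
In-link 5: hub score = 2
In-link 6: hub score = 15
In-link 7: hub score = 15
Authority = 4 + 14 + 12 + 8 + 2 + 15 + 15 = 70

70


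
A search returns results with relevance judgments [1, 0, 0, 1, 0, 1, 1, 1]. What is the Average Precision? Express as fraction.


Computing P@k for each relevant position:
Position 1: relevant, P@1 = 1/1 = 1
Position 2: not relevant
Position 3: not relevant
Position 4: relevant, P@4 = 2/4 = 1/2
Position 5: not relevant
Position 6: relevant, P@6 = 3/6 = 1/2
Position 7: relevant, P@7 = 4/7 = 4/7
Position 8: relevant, P@8 = 5/8 = 5/8
Sum of P@k = 1 + 1/2 + 1/2 + 4/7 + 5/8 = 179/56
AP = 179/56 / 5 = 179/280

179/280


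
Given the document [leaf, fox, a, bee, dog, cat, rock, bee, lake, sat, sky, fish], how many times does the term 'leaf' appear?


Document has 12 words
Scanning for 'leaf':
Found at positions: [0]
Count = 1

1


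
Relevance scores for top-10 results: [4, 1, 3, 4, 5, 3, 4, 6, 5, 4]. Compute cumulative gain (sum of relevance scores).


Cumulative Gain = sum of relevance scores
Position 1: rel=4, running sum=4
Position 2: rel=1, running sum=5
Position 3: rel=3, running sum=8
Position 4: rel=4, running sum=12
Position 5: rel=5, running sum=17
Position 6: rel=3, running sum=20
Position 7: rel=4, running sum=24
Position 8: rel=6, running sum=30
Position 9: rel=5, running sum=35
Position 10: rel=4, running sum=39
CG = 39

39


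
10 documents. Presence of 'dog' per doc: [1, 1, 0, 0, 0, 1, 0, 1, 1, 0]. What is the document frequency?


Checking each document for 'dog':
Doc 1: present
Doc 2: present
Doc 3: absent
Doc 4: absent
Doc 5: absent
Doc 6: present
Doc 7: absent
Doc 8: present
Doc 9: present
Doc 10: absent
df = sum of presences = 1 + 1 + 0 + 0 + 0 + 1 + 0 + 1 + 1 + 0 = 5

5


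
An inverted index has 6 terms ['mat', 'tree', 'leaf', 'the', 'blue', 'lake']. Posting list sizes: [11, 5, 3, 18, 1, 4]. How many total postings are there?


Summing posting list sizes:
'mat': 11 postings
'tree': 5 postings
'leaf': 3 postings
'the': 18 postings
'blue': 1 postings
'lake': 4 postings
Total = 11 + 5 + 3 + 18 + 1 + 4 = 42

42


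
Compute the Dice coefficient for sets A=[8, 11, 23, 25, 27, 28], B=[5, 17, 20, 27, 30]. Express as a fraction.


A intersect B = [27]
|A intersect B| = 1
|A| = 6, |B| = 5
Dice = 2*1 / (6+5)
= 2 / 11 = 2/11

2/11


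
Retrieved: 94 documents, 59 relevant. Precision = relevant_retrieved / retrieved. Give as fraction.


Precision = relevant_retrieved / total_retrieved
= 59 / 94
= 59 / (59 + 35)
= 59/94

59/94


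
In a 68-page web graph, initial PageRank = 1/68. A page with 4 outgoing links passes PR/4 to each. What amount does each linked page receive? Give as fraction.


Initial PR = 1/68 = 1/68
Outlinks = 4
Contribution per link = PR / outlinks
= 1/68 / 4
= 1/272

1/272


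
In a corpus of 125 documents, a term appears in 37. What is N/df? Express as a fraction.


IDF ratio = N / df
= 125 / 37
= 125/37

125/37


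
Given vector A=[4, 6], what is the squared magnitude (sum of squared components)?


|A|^2 = sum of squared components
A[0]^2 = 4^2 = 16
A[1]^2 = 6^2 = 36
Sum = 16 + 36 = 52

52


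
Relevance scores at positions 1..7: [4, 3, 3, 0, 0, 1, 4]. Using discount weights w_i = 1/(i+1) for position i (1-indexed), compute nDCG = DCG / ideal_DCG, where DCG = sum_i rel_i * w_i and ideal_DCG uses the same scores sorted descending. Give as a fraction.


Position discount weights w_i = 1/(i+1) for i=1..7:
Weights = [1/2, 1/3, 1/4, 1/5, 1/6, 1/7, 1/8]
Actual relevance: [4, 3, 3, 0, 0, 1, 4]
DCG = 4/2 + 3/3 + 3/4 + 0/5 + 0/6 + 1/7 + 4/8 = 123/28
Ideal relevance (sorted desc): [4, 4, 3, 3, 1, 0, 0]
Ideal DCG = 4/2 + 4/3 + 3/4 + 3/5 + 1/6 + 0/7 + 0/8 = 97/20
nDCG = DCG / ideal_DCG = 123/28 / 97/20 = 615/679

615/679


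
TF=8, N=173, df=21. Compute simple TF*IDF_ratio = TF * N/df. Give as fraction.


TF * (N/df)
= 8 * (173/21)
= 8 * 173/21
= 1384/21

1384/21


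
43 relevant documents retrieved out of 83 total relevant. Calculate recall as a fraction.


Recall = retrieved_relevant / total_relevant
= 43 / 83
= 43 / (43 + 40)
= 43/83

43/83


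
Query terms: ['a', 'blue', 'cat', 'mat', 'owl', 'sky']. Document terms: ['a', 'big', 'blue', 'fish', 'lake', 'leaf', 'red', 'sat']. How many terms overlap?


Query terms: ['a', 'blue', 'cat', 'mat', 'owl', 'sky']
Document terms: ['a', 'big', 'blue', 'fish', 'lake', 'leaf', 'red', 'sat']
Common terms: ['a', 'blue']
Overlap count = 2

2


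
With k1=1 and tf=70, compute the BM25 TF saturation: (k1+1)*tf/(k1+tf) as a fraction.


BM25 TF component = (k1+1)*tf / (k1+tf)
k1 = 1, tf = 70
Numerator = (1+1)*70 = 140
Denominator = 1 + 70 = 71
= 140/71 = 140/71

140/71


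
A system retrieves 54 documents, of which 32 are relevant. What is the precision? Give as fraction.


Precision = relevant_retrieved / total_retrieved
= 32 / 54
= 32 / (32 + 22)
= 16/27

16/27


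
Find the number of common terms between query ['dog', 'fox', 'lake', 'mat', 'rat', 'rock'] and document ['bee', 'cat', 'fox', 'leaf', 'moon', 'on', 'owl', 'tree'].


Query terms: ['dog', 'fox', 'lake', 'mat', 'rat', 'rock']
Document terms: ['bee', 'cat', 'fox', 'leaf', 'moon', 'on', 'owl', 'tree']
Common terms: ['fox']
Overlap count = 1

1


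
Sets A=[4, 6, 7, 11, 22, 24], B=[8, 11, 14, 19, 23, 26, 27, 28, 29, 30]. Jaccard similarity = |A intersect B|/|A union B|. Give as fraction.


A intersect B = [11]
|A intersect B| = 1
A union B = [4, 6, 7, 8, 11, 14, 19, 22, 23, 24, 26, 27, 28, 29, 30]
|A union B| = 15
Jaccard = 1/15 = 1/15

1/15


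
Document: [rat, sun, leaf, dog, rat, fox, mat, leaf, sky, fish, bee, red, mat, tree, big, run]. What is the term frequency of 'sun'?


Document has 16 words
Scanning for 'sun':
Found at positions: [1]
Count = 1

1


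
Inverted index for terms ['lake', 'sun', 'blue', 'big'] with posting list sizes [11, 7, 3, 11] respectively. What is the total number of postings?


Summing posting list sizes:
'lake': 11 postings
'sun': 7 postings
'blue': 3 postings
'big': 11 postings
Total = 11 + 7 + 3 + 11 = 32

32


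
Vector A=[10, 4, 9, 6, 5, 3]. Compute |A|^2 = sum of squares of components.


|A|^2 = sum of squared components
A[0]^2 = 10^2 = 100
A[1]^2 = 4^2 = 16
A[2]^2 = 9^2 = 81
A[3]^2 = 6^2 = 36
A[4]^2 = 5^2 = 25
A[5]^2 = 3^2 = 9
Sum = 100 + 16 + 81 + 36 + 25 + 9 = 267

267


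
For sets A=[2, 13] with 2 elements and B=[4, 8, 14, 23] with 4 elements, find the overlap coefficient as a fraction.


A intersect B = []
|A intersect B| = 0
min(|A|, |B|) = min(2, 4) = 2
Overlap = 0 / 2 = 0

0


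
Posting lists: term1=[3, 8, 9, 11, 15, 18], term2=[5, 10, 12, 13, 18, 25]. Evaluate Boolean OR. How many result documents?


Boolean OR: find union of posting lists
term1 docs: [3, 8, 9, 11, 15, 18]
term2 docs: [5, 10, 12, 13, 18, 25]
Union: [3, 5, 8, 9, 10, 11, 12, 13, 15, 18, 25]
|union| = 11

11


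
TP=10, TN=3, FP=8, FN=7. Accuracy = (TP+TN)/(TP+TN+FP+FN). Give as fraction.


Accuracy = (TP + TN) / (TP + TN + FP + FN)
TP + TN = 10 + 3 = 13
Total = 10 + 3 + 8 + 7 = 28
Accuracy = 13 / 28 = 13/28

13/28


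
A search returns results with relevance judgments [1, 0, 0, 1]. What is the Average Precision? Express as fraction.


Computing P@k for each relevant position:
Position 1: relevant, P@1 = 1/1 = 1
Position 2: not relevant
Position 3: not relevant
Position 4: relevant, P@4 = 2/4 = 1/2
Sum of P@k = 1 + 1/2 = 3/2
AP = 3/2 / 2 = 3/4

3/4


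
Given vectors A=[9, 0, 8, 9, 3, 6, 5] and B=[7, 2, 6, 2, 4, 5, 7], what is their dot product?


Dot product = sum of element-wise products
A[0]*B[0] = 9*7 = 63
A[1]*B[1] = 0*2 = 0
A[2]*B[2] = 8*6 = 48
A[3]*B[3] = 9*2 = 18
A[4]*B[4] = 3*4 = 12
A[5]*B[5] = 6*5 = 30
A[6]*B[6] = 5*7 = 35
Sum = 63 + 0 + 48 + 18 + 12 + 30 + 35 = 206

206


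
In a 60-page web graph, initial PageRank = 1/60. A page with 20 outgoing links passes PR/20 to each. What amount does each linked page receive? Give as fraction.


Initial PR = 1/60 = 1/60
Outlinks = 20
Contribution per link = PR / outlinks
= 1/60 / 20
= 1/1200

1/1200


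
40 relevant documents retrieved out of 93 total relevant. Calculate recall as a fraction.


Recall = retrieved_relevant / total_relevant
= 40 / 93
= 40 / (40 + 53)
= 40/93

40/93


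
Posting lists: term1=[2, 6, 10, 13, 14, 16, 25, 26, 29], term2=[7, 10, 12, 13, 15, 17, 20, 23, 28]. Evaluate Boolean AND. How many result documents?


Boolean AND: find intersection of posting lists
term1 docs: [2, 6, 10, 13, 14, 16, 25, 26, 29]
term2 docs: [7, 10, 12, 13, 15, 17, 20, 23, 28]
Intersection: [10, 13]
|intersection| = 2

2


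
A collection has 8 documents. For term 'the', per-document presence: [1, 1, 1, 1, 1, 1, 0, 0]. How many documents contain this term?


Checking each document for 'the':
Doc 1: present
Doc 2: present
Doc 3: present
Doc 4: present
Doc 5: present
Doc 6: present
Doc 7: absent
Doc 8: absent
df = sum of presences = 1 + 1 + 1 + 1 + 1 + 1 + 0 + 0 = 6

6


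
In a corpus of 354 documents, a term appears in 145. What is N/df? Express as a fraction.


IDF ratio = N / df
= 354 / 145
= 354/145

354/145


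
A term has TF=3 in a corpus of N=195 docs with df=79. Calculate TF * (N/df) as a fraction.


TF * (N/df)
= 3 * (195/79)
= 3 * 195/79
= 585/79

585/79


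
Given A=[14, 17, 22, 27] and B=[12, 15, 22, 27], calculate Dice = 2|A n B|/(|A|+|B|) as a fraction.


A intersect B = [22, 27]
|A intersect B| = 2
|A| = 4, |B| = 4
Dice = 2*2 / (4+4)
= 4 / 8 = 1/2

1/2


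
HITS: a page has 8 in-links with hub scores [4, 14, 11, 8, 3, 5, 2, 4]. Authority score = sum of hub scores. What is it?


Authority = sum of hub scores of in-linkers
In-link 1: hub score = 4
In-link 2: hub score = 14
In-link 3: hub score = 11
In-link 4: hub score = 8
In-link 5: hub score = 3
In-link 6: hub score = 5
In-link 7: hub score = 2
In-link 8: hub score = 4
Authority = 4 + 14 + 11 + 8 + 3 + 5 + 2 + 4 = 51

51


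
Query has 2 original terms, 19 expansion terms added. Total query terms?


Original terms: 2
Expansion terms: 19
Total = 2 + 19 = 21

21


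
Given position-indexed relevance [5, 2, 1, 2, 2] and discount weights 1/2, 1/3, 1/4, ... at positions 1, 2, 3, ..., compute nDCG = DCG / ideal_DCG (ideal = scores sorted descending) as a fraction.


Position discount weights w_i = 1/(i+1) for i=1..5:
Weights = [1/2, 1/3, 1/4, 1/5, 1/6]
Actual relevance: [5, 2, 1, 2, 2]
DCG = 5/2 + 2/3 + 1/4 + 2/5 + 2/6 = 83/20
Ideal relevance (sorted desc): [5, 2, 2, 2, 1]
Ideal DCG = 5/2 + 2/3 + 2/4 + 2/5 + 1/6 = 127/30
nDCG = DCG / ideal_DCG = 83/20 / 127/30 = 249/254

249/254


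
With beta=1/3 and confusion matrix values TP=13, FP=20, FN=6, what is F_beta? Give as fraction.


P = TP/(TP+FP) = 13/33 = 13/33
R = TP/(TP+FN) = 13/19 = 13/19
beta^2 = 1/3^2 = 1/9
(1 + beta^2) = 10/9
Numerator = (1+beta^2)*P*R = 1690/5643
Denominator = beta^2*P + R = 13/297 + 13/19 = 4108/5643
F_beta = 65/158

65/158


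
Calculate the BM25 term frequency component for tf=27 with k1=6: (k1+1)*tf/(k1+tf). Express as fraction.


BM25 TF component = (k1+1)*tf / (k1+tf)
k1 = 6, tf = 27
Numerator = (6+1)*27 = 189
Denominator = 6 + 27 = 33
= 189/33 = 63/11

63/11


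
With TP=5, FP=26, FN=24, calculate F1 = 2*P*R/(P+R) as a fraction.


F1 = 2 * P * R / (P + R)
P = TP/(TP+FP) = 5/31 = 5/31
R = TP/(TP+FN) = 5/29 = 5/29
2 * P * R = 2 * 5/31 * 5/29 = 50/899
P + R = 5/31 + 5/29 = 300/899
F1 = 50/899 / 300/899 = 1/6

1/6


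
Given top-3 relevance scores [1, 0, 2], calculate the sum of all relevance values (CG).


Cumulative Gain = sum of relevance scores
Position 1: rel=1, running sum=1
Position 2: rel=0, running sum=1
Position 3: rel=2, running sum=3
CG = 3

3


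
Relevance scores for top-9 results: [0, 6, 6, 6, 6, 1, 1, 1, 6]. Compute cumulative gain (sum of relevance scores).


Cumulative Gain = sum of relevance scores
Position 1: rel=0, running sum=0
Position 2: rel=6, running sum=6
Position 3: rel=6, running sum=12
Position 4: rel=6, running sum=18
Position 5: rel=6, running sum=24
Position 6: rel=1, running sum=25
Position 7: rel=1, running sum=26
Position 8: rel=1, running sum=27
Position 9: rel=6, running sum=33
CG = 33

33


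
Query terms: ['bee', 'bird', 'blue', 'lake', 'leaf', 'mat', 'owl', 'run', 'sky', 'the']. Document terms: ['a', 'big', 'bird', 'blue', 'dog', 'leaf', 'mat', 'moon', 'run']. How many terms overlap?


Query terms: ['bee', 'bird', 'blue', 'lake', 'leaf', 'mat', 'owl', 'run', 'sky', 'the']
Document terms: ['a', 'big', 'bird', 'blue', 'dog', 'leaf', 'mat', 'moon', 'run']
Common terms: ['bird', 'blue', 'leaf', 'mat', 'run']
Overlap count = 5

5


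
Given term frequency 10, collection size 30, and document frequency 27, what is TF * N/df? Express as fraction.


TF * (N/df)
= 10 * (30/27)
= 10 * 10/9
= 100/9

100/9


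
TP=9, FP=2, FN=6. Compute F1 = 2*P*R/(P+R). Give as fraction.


F1 = 2 * P * R / (P + R)
P = TP/(TP+FP) = 9/11 = 9/11
R = TP/(TP+FN) = 9/15 = 3/5
2 * P * R = 2 * 9/11 * 3/5 = 54/55
P + R = 9/11 + 3/5 = 78/55
F1 = 54/55 / 78/55 = 9/13

9/13


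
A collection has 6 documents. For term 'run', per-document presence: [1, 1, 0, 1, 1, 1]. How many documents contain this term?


Checking each document for 'run':
Doc 1: present
Doc 2: present
Doc 3: absent
Doc 4: present
Doc 5: present
Doc 6: present
df = sum of presences = 1 + 1 + 0 + 1 + 1 + 1 = 5

5


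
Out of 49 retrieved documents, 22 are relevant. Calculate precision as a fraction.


Precision = relevant_retrieved / total_retrieved
= 22 / 49
= 22 / (22 + 27)
= 22/49

22/49
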